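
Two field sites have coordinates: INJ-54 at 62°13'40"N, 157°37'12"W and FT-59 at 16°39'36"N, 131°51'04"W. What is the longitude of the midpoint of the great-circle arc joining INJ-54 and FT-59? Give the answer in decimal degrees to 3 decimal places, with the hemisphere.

140.216°W

INJ-54: φ = +62.22778°, λ = -157.62000°
FT-59: φ = +16.66000°, λ = -131.85111°
Bx = cos φ₂ cos Δλ = 0.862752,  By = cos φ₂ sin Δλ = 0.416493
φₘ = atan2(sin φ₁ + sin φ₂, √((cos φ₁ + Bx)² + By²)) = 40.07450°
λₘ = λ₁ + atan2(By, cos φ₁ + Bx) = -140.21605°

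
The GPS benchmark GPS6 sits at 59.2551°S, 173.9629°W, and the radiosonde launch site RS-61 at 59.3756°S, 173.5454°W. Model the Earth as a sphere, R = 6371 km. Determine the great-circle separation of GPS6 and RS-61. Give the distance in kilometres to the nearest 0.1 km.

Δφ = -0.1205°,  Δλ = 0.4175°
a = sin²(Δφ/2) + cos φ₁ cos φ₂ sin²(Δλ/2) = 0.000005
c = 2·arcsin(√a) = 0.004272 rad = 0.2448°
d = R·c = 6371 × 0.004272 = 27.2 km

27.2 km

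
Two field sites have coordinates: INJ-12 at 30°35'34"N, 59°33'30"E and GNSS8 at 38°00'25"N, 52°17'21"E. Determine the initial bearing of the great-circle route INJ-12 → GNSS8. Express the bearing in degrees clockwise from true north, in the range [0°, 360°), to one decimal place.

INJ-12: φ = +30.59278°, λ = +59.55833°
GNSS8: φ = +38.00694°, λ = +52.28917°
Δλ = -7.2692°
y = sin Δλ · cos φ₂ = -0.099698
x = cos φ₁ sin φ₂ − sin φ₁ cos φ₂ cos Δλ = 0.132264
θ = atan2(y, x) = -37.0084° → 322.9916° (mod 360°)

323.0°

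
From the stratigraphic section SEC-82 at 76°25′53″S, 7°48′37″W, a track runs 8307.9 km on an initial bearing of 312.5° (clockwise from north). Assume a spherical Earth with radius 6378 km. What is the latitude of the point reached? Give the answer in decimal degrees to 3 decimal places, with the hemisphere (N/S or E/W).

SEC-82: φ = -76.43139°, λ = -7.81028°
δ = d/R = 8307.9/6378 = 1.302587 rad
φ₂ = arcsin(sin φ₁ cos δ + cos φ₁ sin δ cos θ)
   = arcsin(-0.97209·0.26501 + 0.23461·0.96425·0.67559) = -6.01424°
λ₂ = λ₁ + atan2(sin θ sin δ cos φ₁, cos δ − sin φ₁ sin φ₂) = -53.44136°

6.014°S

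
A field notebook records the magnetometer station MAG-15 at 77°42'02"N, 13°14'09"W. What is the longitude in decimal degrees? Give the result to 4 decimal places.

13.2358°W

13° + 14′/60 + 9″/3600 = 13 + 0.23333 + 0.00250 = 13.2358°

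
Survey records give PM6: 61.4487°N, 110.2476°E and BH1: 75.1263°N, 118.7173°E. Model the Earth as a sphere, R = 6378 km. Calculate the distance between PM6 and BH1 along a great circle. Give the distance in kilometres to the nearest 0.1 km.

Δφ = 13.6776°,  Δλ = 8.4697°
a = sin²(Δφ/2) + cos φ₁ cos φ₂ sin²(Δλ/2) = 0.014848
c = 2·arcsin(√a) = 0.244313 rad = 13.9981°
d = R·c = 6378 × 0.244313 = 1558.2 km

1558.2 km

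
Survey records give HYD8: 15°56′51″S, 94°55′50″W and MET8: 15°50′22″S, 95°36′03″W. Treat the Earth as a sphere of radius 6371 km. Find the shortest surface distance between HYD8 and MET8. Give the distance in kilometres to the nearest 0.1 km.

72.7 km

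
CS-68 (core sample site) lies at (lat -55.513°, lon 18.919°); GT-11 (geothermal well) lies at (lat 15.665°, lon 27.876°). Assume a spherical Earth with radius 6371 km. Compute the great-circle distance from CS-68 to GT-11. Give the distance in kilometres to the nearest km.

Δφ = 71.1780°,  Δλ = 8.9570°
a = sin²(Δφ/2) + cos φ₁ cos φ₂ sin²(Δλ/2) = 0.342010
c = 2·arcsin(√a) = 1.249306 rad = 71.5800°
d = R·c = 6371 × 1.249306 = 7959.3 km

7959 km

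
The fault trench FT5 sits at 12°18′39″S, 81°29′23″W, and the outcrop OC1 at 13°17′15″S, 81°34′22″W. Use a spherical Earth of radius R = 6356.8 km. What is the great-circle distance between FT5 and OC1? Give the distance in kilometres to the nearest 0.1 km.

108.7 km

FT5: φ = -12.31083°, λ = -81.48972°
OC1: φ = -13.28750°, λ = -81.57278°
Δφ = -0.9767°,  Δλ = -0.0831°
a = sin²(Δφ/2) + cos φ₁ cos φ₂ sin²(Δλ/2) = 0.000073
c = 2·arcsin(√a) = 0.017105 rad = 0.9800°
d = R·c = 6356.8 × 0.017105 = 108.7 km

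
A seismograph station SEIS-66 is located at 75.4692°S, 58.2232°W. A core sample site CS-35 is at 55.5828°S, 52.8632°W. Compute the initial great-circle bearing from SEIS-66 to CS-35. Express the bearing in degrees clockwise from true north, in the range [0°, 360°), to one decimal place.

Δλ = 5.3600°
y = sin Δλ · cos φ₂ = 0.052799
x = cos φ₁ sin φ₂ − sin φ₁ cos φ₂ cos Δλ = 0.337764
θ = atan2(y, x) = 8.8845° → 8.8845° (mod 360°)

8.9°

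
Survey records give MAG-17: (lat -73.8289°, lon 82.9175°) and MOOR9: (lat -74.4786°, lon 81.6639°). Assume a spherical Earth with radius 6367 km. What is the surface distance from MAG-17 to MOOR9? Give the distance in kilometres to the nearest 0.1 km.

Δφ = -0.6497°,  Δλ = -1.2536°
a = sin²(Δφ/2) + cos φ₁ cos φ₂ sin²(Δλ/2) = 0.000041
c = 2·arcsin(√a) = 0.012816 rad = 0.7343°
d = R·c = 6367 × 0.012816 = 81.6 km

81.6 km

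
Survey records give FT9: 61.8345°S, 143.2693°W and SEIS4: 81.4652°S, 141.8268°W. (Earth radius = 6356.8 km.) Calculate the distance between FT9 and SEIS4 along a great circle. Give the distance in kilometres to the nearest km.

2178 km

Δφ = -19.6307°,  Δλ = 1.4425°
a = sin²(Δφ/2) + cos φ₁ cos φ₂ sin²(Δλ/2) = 0.029072
c = 2·arcsin(√a) = 0.342686 rad = 19.6345°
d = R·c = 6356.8 × 0.342686 = 2178.4 km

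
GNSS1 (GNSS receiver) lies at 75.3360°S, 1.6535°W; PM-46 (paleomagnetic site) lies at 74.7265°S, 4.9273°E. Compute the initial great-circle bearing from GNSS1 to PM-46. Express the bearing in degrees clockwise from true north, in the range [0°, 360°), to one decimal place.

Δλ = 6.5808°
y = sin Δλ · cos φ₂ = 0.030190
x = cos φ₁ sin φ₂ − sin φ₁ cos φ₂ cos Δλ = 0.008958
θ = atan2(y, x) = 73.4724° → 73.4724° (mod 360°)

73.5°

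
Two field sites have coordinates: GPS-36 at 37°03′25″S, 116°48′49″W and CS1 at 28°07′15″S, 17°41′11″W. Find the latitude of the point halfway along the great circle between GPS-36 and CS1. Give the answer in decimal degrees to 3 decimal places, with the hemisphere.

44.535°S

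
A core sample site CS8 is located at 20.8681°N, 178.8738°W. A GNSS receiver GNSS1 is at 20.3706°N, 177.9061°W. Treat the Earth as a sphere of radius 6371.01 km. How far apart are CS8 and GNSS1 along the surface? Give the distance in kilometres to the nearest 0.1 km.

114.9 km

Δφ = -0.4975°,  Δλ = 0.9677°
a = sin²(Δφ/2) + cos φ₁ cos φ₂ sin²(Δλ/2) = 0.000081
c = 2·arcsin(√a) = 0.018035 rad = 1.0333°
d = R·c = 6371.01 × 0.018035 = 114.9 km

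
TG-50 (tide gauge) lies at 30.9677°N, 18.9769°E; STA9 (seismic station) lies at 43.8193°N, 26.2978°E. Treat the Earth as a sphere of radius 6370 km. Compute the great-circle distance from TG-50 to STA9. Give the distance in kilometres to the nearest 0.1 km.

1566.7 km

Δφ = 12.8516°,  Δλ = 7.3209°
a = sin²(Δφ/2) + cos φ₁ cos φ₂ sin²(Δλ/2) = 0.015047
c = 2·arcsin(√a) = 0.245952 rad = 14.0920°
d = R·c = 6370 × 0.245952 = 1566.7 km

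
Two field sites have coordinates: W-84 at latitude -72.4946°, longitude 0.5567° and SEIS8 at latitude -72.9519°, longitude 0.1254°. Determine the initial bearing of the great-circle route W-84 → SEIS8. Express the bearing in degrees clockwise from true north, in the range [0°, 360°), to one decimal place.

Δλ = -0.4313°
y = sin Δλ · cos φ₂ = -0.002207
x = cos φ₁ sin φ₂ − sin φ₁ cos φ₂ cos Δλ = -0.007989
θ = atan2(y, x) = -164.5581° → 195.4419° (mod 360°)

195.4°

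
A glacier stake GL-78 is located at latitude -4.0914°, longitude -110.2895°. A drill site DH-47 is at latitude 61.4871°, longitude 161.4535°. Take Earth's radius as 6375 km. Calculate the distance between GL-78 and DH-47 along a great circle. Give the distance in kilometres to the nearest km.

Δφ = 65.5785°,  Δλ = -88.2570°
a = sin²(Δφ/2) + cos φ₁ cos φ₂ sin²(Δλ/2) = 0.524106
c = 2·arcsin(√a) = 1.619026 rad = 92.7634°
d = R·c = 6375 × 1.619026 = 10321.3 km

10321 km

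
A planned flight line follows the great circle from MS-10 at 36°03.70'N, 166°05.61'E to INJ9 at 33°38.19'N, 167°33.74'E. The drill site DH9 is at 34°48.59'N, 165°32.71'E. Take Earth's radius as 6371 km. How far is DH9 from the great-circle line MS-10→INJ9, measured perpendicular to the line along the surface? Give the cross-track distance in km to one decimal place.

MS-10: φ = +36.06167°, λ = +166.09350°
INJ9: φ = +33.63650°, λ = +167.56233°
DH9: φ = +34.80983°, λ = +165.54517°
δ₁₃ = central angle MS-10→DH9 = 0.023198 rad  (haversine)
θ₁₃ = bearing MS-10→DH9 = 199.800°,  θ₁₂ = bearing MS-10→INJ9 = 153.148°
dₓₜ = R·arcsin(sin δ₁₃ · sin(θ₁₃ − θ₁₂)) = 6371·arcsin(0.02320·sin(46.652°)) = 107.473 km
|dₓₜ| = 107.473 km

107.5 km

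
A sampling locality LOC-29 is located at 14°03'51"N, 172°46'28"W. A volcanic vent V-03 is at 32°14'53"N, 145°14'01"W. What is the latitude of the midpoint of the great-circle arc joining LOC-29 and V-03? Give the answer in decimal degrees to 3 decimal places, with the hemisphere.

23.763°N

LOC-29: φ = +14.06417°, λ = -172.77444°
V-03: φ = +32.24806°, λ = -145.23361°
Bx = cos φ₂ cos Δλ = 0.749907,  By = cos φ₂ sin Δλ = 0.391057
φₘ = atan2(sin φ₁ + sin φ₂, √((cos φ₁ + Bx)² + By²)) = 23.76337°
λₘ = λ₁ + atan2(By, cos φ₁ + Bx) = -159.96501°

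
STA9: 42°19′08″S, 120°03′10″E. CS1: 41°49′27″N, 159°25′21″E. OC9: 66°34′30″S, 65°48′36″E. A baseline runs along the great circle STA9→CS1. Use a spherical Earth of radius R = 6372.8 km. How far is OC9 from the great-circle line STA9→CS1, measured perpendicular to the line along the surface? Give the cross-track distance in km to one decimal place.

238.6 km

STA9: φ = -42.31889°, λ = +120.05278°
CS1: φ = +41.82417°, λ = +159.42250°
OC9: φ = -66.57500°, λ = +65.81000°
δ₁₃ = central angle STA9→OC9 = 0.660740 rad  (haversine)
θ₁₃ = bearing STA9→OC9 = 211.714°,  θ₁₂ = bearing STA9→CS1 = 28.217°
dₓₜ = R·arcsin(sin δ₁₃ · sin(θ₁₃ − θ₁₂)) = 6372.8·arcsin(0.61370·sin(183.497°)) = -238.586 km
|dₓₜ| = 238.586 km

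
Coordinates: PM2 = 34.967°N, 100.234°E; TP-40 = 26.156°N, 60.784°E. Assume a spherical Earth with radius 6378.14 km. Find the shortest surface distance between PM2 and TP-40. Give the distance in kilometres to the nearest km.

3880 km

Δφ = -8.8110°,  Δλ = -39.4500°
a = sin²(Δφ/2) + cos φ₁ cos φ₂ sin²(Δλ/2) = 0.089689
c = 2·arcsin(√a) = 0.608298 rad = 34.8529°
d = R·c = 6378.14 × 0.608298 = 3879.8 km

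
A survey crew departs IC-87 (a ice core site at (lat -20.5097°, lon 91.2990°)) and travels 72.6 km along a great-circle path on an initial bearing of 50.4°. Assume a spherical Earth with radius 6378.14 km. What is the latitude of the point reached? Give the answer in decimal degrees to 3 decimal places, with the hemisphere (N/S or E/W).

δ = d/R = 72.6/6378.14 = 0.011383 rad
φ₂ = arcsin(sin φ₁ cos δ + cos φ₁ sin δ cos θ)
   = arcsin(-0.35037·0.99994 + 0.93661·0.01138·0.63742) = -20.09317°
λ₂ = λ₁ + atan2(sin θ sin δ cos φ₁, cos δ − sin φ₁ sin φ₂) = 91.83407°

20.093°S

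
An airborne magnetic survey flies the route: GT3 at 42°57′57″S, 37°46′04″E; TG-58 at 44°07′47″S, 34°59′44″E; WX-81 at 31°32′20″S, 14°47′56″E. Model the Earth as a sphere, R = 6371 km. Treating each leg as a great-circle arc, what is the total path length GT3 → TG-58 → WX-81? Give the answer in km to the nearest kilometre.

2507 km

GT3: φ = -42.96583°, λ = +37.76778°
TG-58: φ = -44.12972°, λ = +34.99556°
WX-81: φ = -31.53889°, λ = +14.79889°
GT3→TG-58: c = 0.040524 rad, d = 258.18 km
TG-58→WX-81: c = 0.353006 rad, d = 2249.00 km
Total = 258.18 + 2249.00 = 2507.18 km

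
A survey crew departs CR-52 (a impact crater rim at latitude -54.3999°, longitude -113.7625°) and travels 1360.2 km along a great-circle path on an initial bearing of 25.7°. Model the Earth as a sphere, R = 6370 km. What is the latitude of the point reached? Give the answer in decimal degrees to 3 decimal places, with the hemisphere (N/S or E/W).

δ = d/R = 1360.2/6370 = 0.213532 rad
φ₂ = arcsin(sin φ₁ cos δ + cos φ₁ sin δ cos θ)
   = arcsin(-0.81310·0.97729 + 0.58212·0.21191·0.90108) = -43.11590°
λ₂ = λ₁ + atan2(sin θ sin δ cos φ₁, cos δ − sin φ₁ sin φ₂) = -106.53020°

43.116°S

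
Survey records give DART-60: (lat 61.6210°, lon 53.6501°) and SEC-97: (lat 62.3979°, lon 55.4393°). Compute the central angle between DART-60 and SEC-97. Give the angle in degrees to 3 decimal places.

1.144°

Δφ = 0.7769°,  Δλ = 1.7892°
a = sin²(Δφ/2) + cos φ₁ cos φ₂ sin²(Δλ/2) = 0.000100
c = 2·arcsin(√a) = 0.019965 rad = 1.1439°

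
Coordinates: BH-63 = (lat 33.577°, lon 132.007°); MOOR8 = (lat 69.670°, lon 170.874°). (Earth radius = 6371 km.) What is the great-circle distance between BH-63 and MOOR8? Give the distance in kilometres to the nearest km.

4662 km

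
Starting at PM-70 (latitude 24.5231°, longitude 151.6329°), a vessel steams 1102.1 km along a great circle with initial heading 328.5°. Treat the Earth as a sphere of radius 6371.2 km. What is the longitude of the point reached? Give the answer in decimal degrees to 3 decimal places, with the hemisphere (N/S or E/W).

δ = d/R = 1102.1/6371.2 = 0.172982 rad
φ₂ = arcsin(sin φ₁ cos δ + cos φ₁ sin δ cos θ)
   = arcsin(0.41506·0.98508 + 0.90979·0.17212·0.85264) = 32.84607°
λ₂ = λ₁ + atan2(sin θ sin δ cos φ₁, cos δ − sin φ₁ sin φ₂) = 145.48785°

145.488°E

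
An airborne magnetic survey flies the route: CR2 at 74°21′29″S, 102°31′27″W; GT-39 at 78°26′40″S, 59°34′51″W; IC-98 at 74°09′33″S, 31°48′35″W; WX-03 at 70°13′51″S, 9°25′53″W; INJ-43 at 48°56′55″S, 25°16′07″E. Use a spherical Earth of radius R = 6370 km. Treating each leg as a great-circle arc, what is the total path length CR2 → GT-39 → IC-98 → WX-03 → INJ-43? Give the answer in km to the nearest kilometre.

5890 km

CR2: φ = -74.35806°, λ = -102.52417°
GT-39: φ = -78.44444°, λ = -59.58083°
IC-98: φ = -74.15917°, λ = -31.80972°
WX-03: φ = -70.23083°, λ = -9.43139°
INJ-43: φ = -48.94861°, λ = +25.26861°
CR2→GT-39: c = 0.184738 rad, d = 1176.78 km
GT-39→IC-98: c = 0.134965 rad, d = 859.72 km
IC-98→WX-03: c = 0.136506 rad, d = 869.54 km
WX-03→INJ-43: c = 0.468388 rad, d = 2983.63 km
Total = 1176.78 + 859.72 + 869.54 + 2983.63 = 5889.69 km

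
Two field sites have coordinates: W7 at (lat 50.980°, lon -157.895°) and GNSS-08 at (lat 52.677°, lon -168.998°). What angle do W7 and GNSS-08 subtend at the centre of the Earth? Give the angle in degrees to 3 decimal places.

7.061°

Δφ = 1.6970°,  Δλ = -11.1030°
a = sin²(Δφ/2) + cos φ₁ cos φ₂ sin²(Δλ/2) = 0.003792
c = 2·arcsin(√a) = 0.123232 rad = 7.0607°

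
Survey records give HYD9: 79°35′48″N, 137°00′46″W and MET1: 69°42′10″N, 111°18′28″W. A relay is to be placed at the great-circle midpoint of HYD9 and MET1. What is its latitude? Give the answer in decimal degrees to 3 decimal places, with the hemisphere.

HYD9: φ = +79.59667°, λ = -137.01278°
MET1: φ = +69.70278°, λ = -111.30778°
Bx = cos φ₂ cos Δλ = 0.312562,  By = cos φ₂ sin Δλ = 0.150459
φₘ = atan2(sin φ₁ + sin φ₂, √((cos φ₁ + Bx)² + By²)) = 74.97983°
λₘ = λ₁ + atan2(By, cos φ₁ + Bx) = -120.04552°

74.980°N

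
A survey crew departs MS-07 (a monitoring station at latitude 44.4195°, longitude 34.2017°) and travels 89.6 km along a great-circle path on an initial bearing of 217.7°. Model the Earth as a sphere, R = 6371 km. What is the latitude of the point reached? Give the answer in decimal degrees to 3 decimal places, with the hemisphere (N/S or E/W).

43.780°N

δ = d/R = 89.6/6371 = 0.014064 rad
φ₂ = arcsin(sin φ₁ cos δ + cos φ₁ sin δ cos θ)
   = arcsin(0.69991·0.99990 + 0.71423·0.01406·-0.79122) = 43.77989°
λ₂ = λ₁ + atan2(sin θ sin δ cos φ₁, cos δ − sin φ₁ sin φ₂) = 33.51921°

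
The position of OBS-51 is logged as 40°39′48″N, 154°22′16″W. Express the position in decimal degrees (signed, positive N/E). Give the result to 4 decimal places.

lat: 40.6633° N → +40.6633°
lon: 154.3711° W → -154.3711°

+40.6633°, -154.3711°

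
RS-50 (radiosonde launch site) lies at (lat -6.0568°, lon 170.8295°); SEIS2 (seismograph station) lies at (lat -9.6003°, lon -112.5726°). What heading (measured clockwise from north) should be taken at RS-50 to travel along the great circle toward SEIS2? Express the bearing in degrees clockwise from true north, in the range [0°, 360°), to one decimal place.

98.4°

Δλ = 76.5979°
y = sin Δλ · cos φ₂ = 0.959144
x = cos φ₁ sin φ₂ − sin φ₁ cos φ₂ cos Δλ = -0.141729
θ = atan2(y, x) = 98.4055° → 98.4055° (mod 360°)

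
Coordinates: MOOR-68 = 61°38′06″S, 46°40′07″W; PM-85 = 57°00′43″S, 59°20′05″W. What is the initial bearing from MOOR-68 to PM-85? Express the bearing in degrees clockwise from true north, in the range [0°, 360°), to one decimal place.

MOOR-68: φ = -61.63500°, λ = -46.66861°
PM-85: φ = -57.01194°, λ = -59.33472°
Δλ = -12.6661°
y = sin Δλ · cos φ₂ = -0.119384
x = cos φ₁ sin φ₂ − sin φ₁ cos φ₂ cos Δλ = 0.068941
θ = atan2(y, x) = -59.9948° → 300.0052° (mod 360°)

300.0°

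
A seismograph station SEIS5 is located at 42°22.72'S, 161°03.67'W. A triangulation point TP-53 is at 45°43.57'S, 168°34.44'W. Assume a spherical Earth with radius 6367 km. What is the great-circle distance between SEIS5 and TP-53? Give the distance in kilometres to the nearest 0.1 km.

705.5 km

SEIS5: φ = -42.37867°, λ = -161.06117°
TP-53: φ = -45.72617°, λ = -168.57400°
Δφ = -3.3475°,  Δλ = -7.5128°
a = sin²(Δφ/2) + cos φ₁ cos φ₂ sin²(Δλ/2) = 0.003067
c = 2·arcsin(√a) = 0.110809 rad = 6.3489°
d = R·c = 6367 × 0.110809 = 705.5 km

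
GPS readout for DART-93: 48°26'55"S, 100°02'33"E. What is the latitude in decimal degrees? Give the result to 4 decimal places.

48.4486°S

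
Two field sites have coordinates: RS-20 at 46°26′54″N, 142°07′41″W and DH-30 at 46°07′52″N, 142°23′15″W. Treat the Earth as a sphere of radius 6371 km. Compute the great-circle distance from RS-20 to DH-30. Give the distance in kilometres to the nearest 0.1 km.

RS-20: φ = +46.44833°, λ = -142.12806°
DH-30: φ = +46.13111°, λ = -142.38750°
Δφ = -0.3172°,  Δλ = -0.2594°
a = sin²(Δφ/2) + cos φ₁ cos φ₂ sin²(Δλ/2) = 0.000010
c = 2·arcsin(√a) = 0.006360 rad = 0.3644°
d = R·c = 6371 × 0.006360 = 40.5 km

40.5 km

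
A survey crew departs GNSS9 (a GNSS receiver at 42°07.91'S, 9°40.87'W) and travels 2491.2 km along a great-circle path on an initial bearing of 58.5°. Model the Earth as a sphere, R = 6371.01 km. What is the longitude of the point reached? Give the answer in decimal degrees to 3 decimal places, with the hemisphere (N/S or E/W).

11.956°E

GNSS9: φ = -42.13183°, λ = -9.68117°
δ = d/R = 2491.2/6371.01 = 0.391021 rad
φ₂ = arcsin(sin φ₁ cos δ + cos φ₁ sin δ cos θ)
   = arcsin(-0.67084·0.92452 + 0.74160·0.38113·0.52250) = -28.19801°
λ₂ = λ₁ + atan2(sin θ sin δ cos φ₁, cos δ − sin φ₁ sin φ₂) = 11.95615°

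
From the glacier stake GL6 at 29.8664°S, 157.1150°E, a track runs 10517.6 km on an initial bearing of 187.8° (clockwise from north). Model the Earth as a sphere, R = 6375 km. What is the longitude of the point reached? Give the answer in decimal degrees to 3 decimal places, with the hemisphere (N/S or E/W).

9.310°W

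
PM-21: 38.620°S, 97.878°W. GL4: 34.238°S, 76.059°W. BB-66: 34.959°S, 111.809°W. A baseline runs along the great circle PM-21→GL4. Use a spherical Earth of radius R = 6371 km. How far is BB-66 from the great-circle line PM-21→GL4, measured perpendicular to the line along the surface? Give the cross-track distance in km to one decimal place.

468.9 km

δ₁₃ = central angle PM-21→BB-66 = 0.204685 rad  (haversine)
θ₁₃ = bearing PM-21→BB-66 = 283.894°,  θ₁₂ = bearing PM-21→GL4 = 82.685°
dₓₜ = R·arcsin(sin δ₁₃ · sin(θ₁₃ − θ₁₂)) = 6371·arcsin(0.20326·sin(201.208°)) = -468.890 km
|dₓₜ| = 468.890 km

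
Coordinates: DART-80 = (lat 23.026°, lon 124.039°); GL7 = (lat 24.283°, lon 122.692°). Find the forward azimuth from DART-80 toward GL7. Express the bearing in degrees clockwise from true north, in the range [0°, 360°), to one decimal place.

Δλ = -1.3470°
y = sin Δλ · cos φ₂ = -0.021428
x = cos φ₁ sin φ₂ − sin φ₁ cos φ₂ cos Δλ = 0.022036
θ = atan2(y, x) = -44.1986° → 315.8014° (mod 360°)

315.8°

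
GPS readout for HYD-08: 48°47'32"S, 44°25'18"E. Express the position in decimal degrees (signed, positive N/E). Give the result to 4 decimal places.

lat: 48.7922° S → -48.7922°
lon: 44.4217° E → +44.4217°

-48.7922°, +44.4217°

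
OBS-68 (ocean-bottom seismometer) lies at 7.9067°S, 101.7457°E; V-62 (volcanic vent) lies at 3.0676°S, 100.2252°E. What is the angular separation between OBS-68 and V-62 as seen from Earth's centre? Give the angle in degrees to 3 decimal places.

Δφ = 4.8391°,  Δλ = -1.5205°
a = sin²(Δφ/2) + cos φ₁ cos φ₂ sin²(Δλ/2) = 0.001956
c = 2·arcsin(√a) = 0.088491 rad = 5.0701°

5.070°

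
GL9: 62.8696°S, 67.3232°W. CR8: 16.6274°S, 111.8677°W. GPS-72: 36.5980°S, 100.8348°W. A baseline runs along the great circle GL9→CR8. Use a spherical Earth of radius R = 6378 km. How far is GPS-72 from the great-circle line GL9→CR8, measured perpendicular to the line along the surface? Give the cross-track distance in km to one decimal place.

δ₁₃ = central angle GL9→GPS-72 = 0.581118 rad  (haversine)
θ₁₃ = bearing GL9→GPS-72 = 306.153°,  θ₁₂ = bearing GL9→CR8 = 305.378°
dₓₜ = R·arcsin(sin δ₁₃ · sin(θ₁₃ − θ₁₂)) = 6378·arcsin(0.54896·sin(0.775°)) = 47.360 km
|dₓₜ| = 47.360 km

47.4 km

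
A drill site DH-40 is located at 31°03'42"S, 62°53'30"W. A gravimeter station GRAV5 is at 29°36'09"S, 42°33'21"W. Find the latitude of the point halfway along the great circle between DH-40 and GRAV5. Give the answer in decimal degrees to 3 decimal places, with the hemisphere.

30.729°S

DH-40: φ = -31.06167°, λ = -62.89167°
GRAV5: φ = -29.60250°, λ = -42.55583°
Bx = cos φ₂ cos Δλ = 0.815281,  By = cos φ₂ sin Δλ = 0.302161
φₘ = atan2(sin φ₁ + sin φ₂, √((cos φ₁ + Bx)² + By²)) = -30.72893°
λₘ = λ₁ + atan2(By, cos φ₁ + Bx) = -52.64718°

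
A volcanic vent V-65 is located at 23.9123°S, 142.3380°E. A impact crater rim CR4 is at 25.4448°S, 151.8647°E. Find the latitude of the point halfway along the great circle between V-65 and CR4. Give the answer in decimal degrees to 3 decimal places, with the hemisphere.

24.754°S

Bx = cos φ₂ cos Δλ = 0.890546,  By = cos φ₂ sin Δλ = 0.149453
φₘ = atan2(sin φ₁ + sin φ₂, √((cos φ₁ + Bx)² + By²)) = -24.75384°
λₘ = λ₁ + atan2(By, cos φ₁ + Bx) = 147.07201°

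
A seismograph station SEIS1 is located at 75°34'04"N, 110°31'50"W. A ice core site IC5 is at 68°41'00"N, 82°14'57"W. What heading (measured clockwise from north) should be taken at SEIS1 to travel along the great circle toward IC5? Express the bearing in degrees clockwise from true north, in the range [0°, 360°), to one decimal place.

114.3°

SEIS1: φ = +75.56778°, λ = -110.53056°
IC5: φ = +68.68333°, λ = -82.24917°
Δλ = 28.2814°
y = sin Δλ · cos φ₂ = 0.172238
x = cos φ₁ sin φ₂ − sin φ₁ cos φ₂ cos Δλ = -0.077843
θ = atan2(y, x) = 114.3208° → 114.3208° (mod 360°)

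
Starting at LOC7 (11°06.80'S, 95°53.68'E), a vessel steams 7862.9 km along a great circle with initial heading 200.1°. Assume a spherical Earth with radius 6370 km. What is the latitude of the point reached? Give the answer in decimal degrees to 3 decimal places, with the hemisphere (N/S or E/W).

LOC7: φ = -11.11333°, λ = +95.89467°
δ = d/R = 7862.9/6370 = 1.234364 rad
φ₂ = arcsin(sin φ₁ cos δ + cos φ₁ sin δ cos θ)
   = arcsin(-0.19275·0.33012 + 0.98125·0.94394·-0.93909) = -68.98002°
λ₂ = λ₁ + atan2(sin θ sin δ cos φ₁, cos δ − sin φ₁ sin φ₂) = 31.15534°

68.980°S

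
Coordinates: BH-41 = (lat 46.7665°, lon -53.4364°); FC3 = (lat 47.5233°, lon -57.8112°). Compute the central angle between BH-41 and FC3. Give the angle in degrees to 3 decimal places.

Δφ = 0.7568°,  Δλ = -4.3748°
a = sin²(Δφ/2) + cos φ₁ cos φ₂ sin²(Δλ/2) = 0.000717
c = 2·arcsin(√a) = 0.053578 rad = 3.0698°

3.070°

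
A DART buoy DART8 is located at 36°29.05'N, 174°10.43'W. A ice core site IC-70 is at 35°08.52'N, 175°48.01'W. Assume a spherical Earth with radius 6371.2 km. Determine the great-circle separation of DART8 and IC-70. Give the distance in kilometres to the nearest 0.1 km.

209.2 km

DART8: φ = +36.48417°, λ = -174.17383°
IC-70: φ = +35.14200°, λ = -175.80017°
Δφ = -1.3422°,  Δλ = -1.6263°
a = sin²(Δφ/2) + cos φ₁ cos φ₂ sin²(Δλ/2) = 0.000270
c = 2·arcsin(√a) = 0.032841 rad = 1.8816°
d = R·c = 6371.2 × 0.032841 = 209.2 km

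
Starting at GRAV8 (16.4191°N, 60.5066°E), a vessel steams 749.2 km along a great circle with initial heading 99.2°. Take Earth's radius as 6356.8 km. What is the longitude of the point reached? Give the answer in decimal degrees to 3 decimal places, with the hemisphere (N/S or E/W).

67.416°E

δ = d/R = 749.2/6356.8 = 0.117858 rad
φ₂ = arcsin(sin φ₁ cos δ + cos φ₁ sin δ cos θ)
   = arcsin(0.28266·0.99306 + 0.95922·0.11759·-0.15988) = 15.22839°
λ₂ = λ₁ + atan2(sin θ sin δ cos φ₁, cos δ − sin φ₁ sin φ₂) = 67.41583°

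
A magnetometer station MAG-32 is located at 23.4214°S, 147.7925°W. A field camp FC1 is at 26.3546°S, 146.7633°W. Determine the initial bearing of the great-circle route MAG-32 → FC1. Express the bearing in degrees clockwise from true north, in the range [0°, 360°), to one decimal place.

162.6°

Δλ = 1.0292°
y = sin Δλ · cos φ₂ = 0.016095
x = cos φ₁ sin φ₂ − sin φ₁ cos φ₂ cos Δλ = -0.051229
θ = atan2(y, x) = 162.5584° → 162.5584° (mod 360°)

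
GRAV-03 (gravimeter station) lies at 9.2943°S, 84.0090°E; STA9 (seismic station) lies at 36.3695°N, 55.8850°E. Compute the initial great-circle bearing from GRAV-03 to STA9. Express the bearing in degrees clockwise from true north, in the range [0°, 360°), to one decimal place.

Δλ = -28.1240°
y = sin Δλ · cos φ₂ = -0.379561
x = cos φ₁ sin φ₂ − sin φ₁ cos φ₂ cos Δλ = 0.699897
θ = atan2(y, x) = -28.4714° → 331.5286° (mod 360°)

331.5°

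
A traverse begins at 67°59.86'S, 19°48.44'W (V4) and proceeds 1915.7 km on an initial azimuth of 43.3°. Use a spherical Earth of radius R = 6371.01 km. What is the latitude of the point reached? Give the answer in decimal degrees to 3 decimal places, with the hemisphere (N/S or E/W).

V4: φ = -67.99767°, λ = -19.80733°
δ = d/R = 1915.7/6371.01 = 0.300690 rad
φ₂ = arcsin(sin φ₁ cos δ + cos φ₁ sin δ cos θ)
   = arcsin(-0.92717·0.95513 + 0.37464·0.29618·0.72777) = -53.59226°
λ₂ = λ₁ + atan2(sin θ sin δ cos φ₁, cos δ − sin φ₁ sin φ₂) = 0.20570°

53.592°S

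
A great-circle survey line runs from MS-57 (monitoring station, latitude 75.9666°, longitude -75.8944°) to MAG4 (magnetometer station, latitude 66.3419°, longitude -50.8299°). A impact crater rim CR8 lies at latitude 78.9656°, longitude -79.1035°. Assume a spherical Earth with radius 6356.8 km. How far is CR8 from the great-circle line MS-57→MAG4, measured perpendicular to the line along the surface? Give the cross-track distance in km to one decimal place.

223.8 km

δ₁₃ = central angle MS-57→CR8 = 0.053716 rad  (haversine)
θ₁₃ = bearing MS-57→CR8 = 348.489°,  θ₁₂ = bearing MS-57→MAG4 = 127.519°
dₓₜ = R·arcsin(sin δ₁₃ · sin(θ₁₃ − θ₁₂)) = 6356.8·arcsin(0.05369·sin(220.969°)) = -223.818 km
|dₓₜ| = 223.818 km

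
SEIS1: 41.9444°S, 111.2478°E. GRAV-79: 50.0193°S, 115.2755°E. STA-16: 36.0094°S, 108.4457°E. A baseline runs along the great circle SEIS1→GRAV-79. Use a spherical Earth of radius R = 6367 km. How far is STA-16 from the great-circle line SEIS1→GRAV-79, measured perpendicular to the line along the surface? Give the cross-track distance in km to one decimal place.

41.1 km

δ₁₃ = central angle SEIS1→STA-16 = 0.110324 rad  (haversine)
θ₁₃ = bearing SEIS1→STA-16 = 338.951°,  θ₁₂ = bearing SEIS1→GRAV-79 = 162.314°
dₓₜ = R·arcsin(sin δ₁₃ · sin(θ₁₃ − θ₁₂)) = 6367·arcsin(0.11010·sin(176.637°)) = 41.123 km
|dₓₜ| = 41.123 km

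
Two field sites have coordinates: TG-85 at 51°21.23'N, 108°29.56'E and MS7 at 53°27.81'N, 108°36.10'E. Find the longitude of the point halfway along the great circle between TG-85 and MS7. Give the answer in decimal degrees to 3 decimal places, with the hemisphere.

108.546°E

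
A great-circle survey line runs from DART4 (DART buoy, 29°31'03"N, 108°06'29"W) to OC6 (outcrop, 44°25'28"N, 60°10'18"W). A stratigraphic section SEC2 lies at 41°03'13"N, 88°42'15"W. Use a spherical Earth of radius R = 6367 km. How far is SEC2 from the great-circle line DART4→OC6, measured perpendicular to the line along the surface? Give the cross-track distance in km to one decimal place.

DART4: φ = +29.51750°, λ = -108.10806°
OC6: φ = +44.42444°, λ = -60.17167°
SEC2: φ = +41.05361°, λ = -88.70417°
δ₁₃ = central angle DART4→SEC2 = 0.340686 rad  (haversine)
θ₁₃ = bearing DART4→SEC2 = 48.572°,  θ₁₂ = bearing DART4→OC6 = 54.846°
dₓₜ = R·arcsin(sin δ₁₃ · sin(θ₁₃ − θ₁₂)) = 6367·arcsin(0.33413·sin(-6.274°)) = -232.539 km
|dₓₜ| = 232.539 km

232.5 km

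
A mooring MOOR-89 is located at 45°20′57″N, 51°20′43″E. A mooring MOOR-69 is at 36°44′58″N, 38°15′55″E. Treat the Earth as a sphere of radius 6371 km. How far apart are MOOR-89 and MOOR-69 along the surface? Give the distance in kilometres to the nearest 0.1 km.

1451.8 km

MOOR-89: φ = +45.34917°, λ = +51.34528°
MOOR-69: φ = +36.74944°, λ = +38.26528°
Δφ = -8.5997°,  Δλ = -13.0800°
a = sin²(Δφ/2) + cos φ₁ cos φ₂ sin²(Δλ/2) = 0.012926
c = 2·arcsin(√a) = 0.227882 rad = 13.0567°
d = R·c = 6371 × 0.227882 = 1451.8 km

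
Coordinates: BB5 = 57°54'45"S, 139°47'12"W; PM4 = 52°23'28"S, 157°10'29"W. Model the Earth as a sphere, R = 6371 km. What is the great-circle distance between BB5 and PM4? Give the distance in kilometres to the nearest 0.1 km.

1258.7 km

BB5: φ = -57.91250°, λ = -139.78667°
PM4: φ = -52.39111°, λ = -157.17472°
Δφ = 5.5214°,  Δλ = -17.3881°
a = sin²(Δφ/2) + cos φ₁ cos φ₂ sin²(Δλ/2) = 0.009727
c = 2·arcsin(√a) = 0.197572 rad = 11.3200°
d = R·c = 6371 × 0.197572 = 1258.7 km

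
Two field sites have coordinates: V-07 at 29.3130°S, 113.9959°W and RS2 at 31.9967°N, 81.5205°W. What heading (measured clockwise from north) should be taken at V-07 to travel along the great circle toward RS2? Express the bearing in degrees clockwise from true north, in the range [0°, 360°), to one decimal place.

Δλ = 32.4754°
y = sin Δλ · cos φ₂ = 0.455365
x = cos φ₁ sin φ₂ − sin φ₁ cos φ₂ cos Δλ = 0.812299
θ = atan2(y, x) = 29.2745° → 29.2745° (mod 360°)

29.3°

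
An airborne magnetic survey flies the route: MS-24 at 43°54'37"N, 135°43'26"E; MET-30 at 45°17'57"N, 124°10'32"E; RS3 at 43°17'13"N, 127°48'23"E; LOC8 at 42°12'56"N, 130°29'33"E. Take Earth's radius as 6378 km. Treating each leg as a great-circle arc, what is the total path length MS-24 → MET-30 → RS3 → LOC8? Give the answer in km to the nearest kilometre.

1543 km

MS-24: φ = +43.91028°, λ = +135.72389°
MET-30: φ = +45.29917°, λ = +124.17556°
RS3: φ = +43.28694°, λ = +127.80639°
LOC8: φ = +42.21556°, λ = +130.49250°
MS-24→MET-30: c = 0.145403 rad, d = 927.38 km
MET-30→RS3: c = 0.057356 rad, d = 365.81 km
RS3→LOC8: c = 0.039173 rad, d = 249.85 km
Total = 927.38 + 365.81 + 249.85 = 1543.04 km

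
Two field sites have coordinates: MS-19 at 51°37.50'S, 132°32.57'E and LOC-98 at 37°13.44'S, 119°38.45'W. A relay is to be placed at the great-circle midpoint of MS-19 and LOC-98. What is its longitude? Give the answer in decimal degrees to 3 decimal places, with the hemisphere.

MS-19: φ = -51.62500°, λ = +132.54283°
LOC-98: φ = -37.22400°, λ = -119.64083°
Bx = cos φ₂ cos Δλ = -0.243634,  By = cos φ₂ sin Δλ = 0.758089
φₘ = atan2(sin φ₁ + sin φ₂, √((cos φ₁ + Bx)² + By²)) = -58.63166°
λₘ = λ₁ + atan2(By, cos φ₁ + Bx) = -163.90887°

163.909°W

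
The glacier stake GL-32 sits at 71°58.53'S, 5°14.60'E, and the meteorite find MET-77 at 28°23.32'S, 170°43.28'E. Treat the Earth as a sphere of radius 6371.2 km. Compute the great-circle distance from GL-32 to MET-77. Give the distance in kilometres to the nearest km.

8799 km

GL-32: φ = -71.97550°, λ = +5.24333°
MET-77: φ = -28.38867°, λ = +170.72133°
Δφ = 43.5868°,  Δλ = 165.4780°
a = sin²(Δφ/2) + cos φ₁ cos φ₂ sin²(Δλ/2) = 0.405700
c = 2·arcsin(√a) = 1.381059 rad = 79.1289°
d = R·c = 6371.2 × 1.381059 = 8799.0 km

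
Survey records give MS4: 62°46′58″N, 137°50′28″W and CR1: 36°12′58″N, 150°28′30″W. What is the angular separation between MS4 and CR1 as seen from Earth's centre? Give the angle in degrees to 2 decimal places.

MS4: φ = +62.78278°, λ = -137.84111°
CR1: φ = +36.21611°, λ = -150.47500°
Δφ = -26.5667°,  Δλ = -12.6339°
a = sin²(Δφ/2) + cos φ₁ cos φ₂ sin²(Δλ/2) = 0.057260
c = 2·arcsin(√a) = 0.483270 rad = 27.6893°

27.69°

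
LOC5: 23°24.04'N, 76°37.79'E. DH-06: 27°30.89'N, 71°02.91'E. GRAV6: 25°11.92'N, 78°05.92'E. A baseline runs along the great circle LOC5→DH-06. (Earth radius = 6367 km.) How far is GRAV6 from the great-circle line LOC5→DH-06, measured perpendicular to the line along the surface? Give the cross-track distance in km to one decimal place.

LOC5: φ = +23.40067°, λ = +76.62983°
DH-06: φ = +27.51483°, λ = +71.04850°
GRAV6: φ = +25.19867°, λ = +78.09867°
δ₁₃ = central angle LOC5→GRAV6 = 0.039123 rad  (haversine)
θ₁₃ = bearing LOC5→GRAV6 = 36.370°,  θ₁₂ = bearing LOC5→DH-06 = 310.401°
dₓₜ = R·arcsin(sin δ₁₃ · sin(θ₁₃ − θ₁₂)) = 6367·arcsin(0.03911·sin(-274.031°)) = 248.479 km
|dₓₜ| = 248.479 km

248.5 km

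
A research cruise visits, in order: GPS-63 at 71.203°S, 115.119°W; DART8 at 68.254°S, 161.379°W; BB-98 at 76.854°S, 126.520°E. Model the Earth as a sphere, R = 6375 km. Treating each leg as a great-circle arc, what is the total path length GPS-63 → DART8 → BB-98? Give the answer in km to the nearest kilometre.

4160 km

GPS-63→DART8: c = 0.277169 rad, d = 1766.95 km
DART8→BB-98: c = 0.375318 rad, d = 2392.65 km
Total = 1766.95 + 2392.65 = 4159.60 km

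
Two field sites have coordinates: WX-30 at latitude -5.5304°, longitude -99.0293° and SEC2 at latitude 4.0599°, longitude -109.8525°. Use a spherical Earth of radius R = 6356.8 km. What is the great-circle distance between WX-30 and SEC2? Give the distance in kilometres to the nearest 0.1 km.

Δφ = 9.5903°,  Δλ = -10.8232°
a = sin²(Δφ/2) + cos φ₁ cos φ₂ sin²(Δλ/2) = 0.015819
c = 2·arcsin(√a) = 0.252212 rad = 14.4507°
d = R·c = 6356.8 × 0.252212 = 1603.3 km

1603.3 km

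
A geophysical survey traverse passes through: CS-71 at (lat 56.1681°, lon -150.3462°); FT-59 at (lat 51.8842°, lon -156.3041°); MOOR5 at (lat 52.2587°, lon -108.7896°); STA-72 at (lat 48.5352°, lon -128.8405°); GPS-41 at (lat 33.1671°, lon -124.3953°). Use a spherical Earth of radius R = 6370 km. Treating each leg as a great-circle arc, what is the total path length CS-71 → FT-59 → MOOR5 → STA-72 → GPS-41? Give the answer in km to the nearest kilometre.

CS-71→FT-59: c = 0.096475 rad, d = 614.55 km
FT-59→MOOR5: c = 0.500506 rad, d = 3188.22 km
MOOR5→STA-72: c = 0.231502 rad, d = 1474.67 km
STA-72→GPS-41: c = 0.274445 rad, d = 1748.21 km
Total = 614.55 + 3188.22 + 1474.67 + 1748.21 = 7025.65 km

7026 km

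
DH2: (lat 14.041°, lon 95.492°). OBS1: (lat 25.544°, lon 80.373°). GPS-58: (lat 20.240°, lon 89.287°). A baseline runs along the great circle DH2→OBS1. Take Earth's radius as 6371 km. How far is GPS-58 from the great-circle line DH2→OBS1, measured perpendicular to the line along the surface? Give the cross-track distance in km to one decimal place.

96.2 km

δ₁₃ = central angle DH2→GPS-58 = 0.149670 rad  (haversine)
θ₁₃ = bearing DH2→GPS-58 = 317.148°,  θ₁₂ = bearing DH2→OBS1 = 311.335°
dₓₜ = R·arcsin(sin δ₁₃ · sin(θ₁₃ − θ₁₂)) = 6371·arcsin(0.14911·sin(5.813°)) = 96.222 km
|dₓₜ| = 96.222 km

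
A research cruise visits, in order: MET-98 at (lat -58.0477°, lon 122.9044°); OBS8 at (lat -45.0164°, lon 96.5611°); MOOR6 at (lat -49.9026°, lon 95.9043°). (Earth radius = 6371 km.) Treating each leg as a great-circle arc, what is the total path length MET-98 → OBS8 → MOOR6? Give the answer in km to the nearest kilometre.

MET-98→OBS8: c = 0.361416 rad, d = 2302.58 km
OBS8→MOOR6: c = 0.085631 rad, d = 545.55 km
Total = 2302.58 + 545.55 = 2848.14 km

2848 km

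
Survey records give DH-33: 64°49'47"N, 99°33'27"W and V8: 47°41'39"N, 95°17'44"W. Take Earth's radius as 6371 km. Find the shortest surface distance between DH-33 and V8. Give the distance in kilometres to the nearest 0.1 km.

1922.4 km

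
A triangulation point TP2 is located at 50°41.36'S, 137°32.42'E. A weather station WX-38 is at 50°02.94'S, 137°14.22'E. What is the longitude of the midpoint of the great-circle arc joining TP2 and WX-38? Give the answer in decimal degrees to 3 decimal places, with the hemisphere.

137.388°E

TP2: φ = -50.68933°, λ = +137.54033°
WX-38: φ = -50.04900°, λ = +137.23700°
Bx = cos φ₂ cos Δλ = 0.642123,  By = cos φ₂ sin Δλ = -0.003400
φₘ = atan2(sin φ₁ + sin φ₂, √((cos φ₁ + Bx)² + By²)) = -50.36927°
λₘ = λ₁ + atan2(By, cos φ₁ + Bx) = 137.38764°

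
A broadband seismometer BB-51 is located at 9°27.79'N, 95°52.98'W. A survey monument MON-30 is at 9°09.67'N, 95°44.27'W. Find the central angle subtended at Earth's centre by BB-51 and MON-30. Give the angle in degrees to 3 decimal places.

BB-51: φ = +9.46317°, λ = -95.88300°
MON-30: φ = +9.16117°, λ = -95.73783°
Δφ = -0.3020°,  Δλ = 0.1452°
a = sin²(Δφ/2) + cos φ₁ cos φ₂ sin²(Δλ/2) = 0.000009
c = 2·arcsin(√a) = 0.005834 rad = 0.3343°

0.334°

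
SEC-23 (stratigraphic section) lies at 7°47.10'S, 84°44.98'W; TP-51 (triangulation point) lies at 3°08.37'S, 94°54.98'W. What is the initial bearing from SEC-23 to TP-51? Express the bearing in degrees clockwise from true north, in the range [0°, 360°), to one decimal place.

294.1°

SEC-23: φ = -7.78500°, λ = -84.74967°
TP-51: φ = -3.13950°, λ = -94.91633°
Δλ = -10.1667°
y = sin Δλ · cos φ₂ = -0.176247
x = cos φ₁ sin φ₂ − sin φ₁ cos φ₂ cos Δλ = 0.078867
θ = atan2(y, x) = -65.8925° → 294.1075° (mod 360°)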